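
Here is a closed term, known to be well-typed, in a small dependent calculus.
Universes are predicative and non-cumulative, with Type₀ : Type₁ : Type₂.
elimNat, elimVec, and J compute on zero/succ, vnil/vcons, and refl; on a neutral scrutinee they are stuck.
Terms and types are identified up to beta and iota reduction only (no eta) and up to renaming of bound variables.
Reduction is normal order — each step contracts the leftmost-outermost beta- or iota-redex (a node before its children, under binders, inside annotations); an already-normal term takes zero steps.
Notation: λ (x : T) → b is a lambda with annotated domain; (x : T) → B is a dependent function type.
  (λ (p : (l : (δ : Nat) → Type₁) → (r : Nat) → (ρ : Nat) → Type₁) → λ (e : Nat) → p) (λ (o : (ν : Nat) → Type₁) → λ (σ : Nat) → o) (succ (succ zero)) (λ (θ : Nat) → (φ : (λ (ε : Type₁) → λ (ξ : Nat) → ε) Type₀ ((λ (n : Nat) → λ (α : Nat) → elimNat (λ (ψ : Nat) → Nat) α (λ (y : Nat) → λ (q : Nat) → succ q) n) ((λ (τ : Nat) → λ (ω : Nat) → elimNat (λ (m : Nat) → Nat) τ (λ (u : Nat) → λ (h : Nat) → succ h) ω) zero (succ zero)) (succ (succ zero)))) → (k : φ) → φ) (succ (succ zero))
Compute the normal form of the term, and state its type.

resulting normal form:
  λ (p : Nat) → (l : Type₀) → (δ : l) → l
inferred type:
  (p : Nat) → Type₁
observation: the term reaches its normal form after 6 normal-order steps.


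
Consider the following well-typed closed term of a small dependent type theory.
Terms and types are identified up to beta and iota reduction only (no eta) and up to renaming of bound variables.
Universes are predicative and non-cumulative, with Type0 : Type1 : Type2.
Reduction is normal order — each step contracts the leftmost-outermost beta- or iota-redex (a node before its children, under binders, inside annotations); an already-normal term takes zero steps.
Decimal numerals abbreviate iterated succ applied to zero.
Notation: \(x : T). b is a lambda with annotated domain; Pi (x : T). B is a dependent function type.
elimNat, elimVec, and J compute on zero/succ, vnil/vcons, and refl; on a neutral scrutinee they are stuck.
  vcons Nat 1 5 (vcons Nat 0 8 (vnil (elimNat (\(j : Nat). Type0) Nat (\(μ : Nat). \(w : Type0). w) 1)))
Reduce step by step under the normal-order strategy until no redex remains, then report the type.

normal-order reduction:
  vcons Nat 1 5 (vcons Nat 0 8 (vnil (elimNat (\(j : Nat). Type0) Nat (\(μ : Nat). \(w : Type0). w) 1)))
  ~> vcons Nat 1 5 (vcons Nat 0 8 (vnil ((\(j : Nat). \(μ : Type0). μ) 0 (elimNat (\(w : Nat). Type0) Nat (\(k : Nat). \(s : Type0). s) 0))))
  ~> vcons Nat 1 5 (vcons Nat 0 8 (vnil ((\(j : Type0). j) (elimNat (\(μ : Nat). Type0) Nat (\(w : Nat). \(k : Type0). k) 0))))
  ~> vcons Nat 1 5 (vcons Nat 0 8 (vnil (elimNat (\(j : Nat). Type0) Nat (\(μ : Nat). \(w : Type0). w) 0)))
  ~> vcons Nat 1 5 (vcons Nat 0 8 (vnil Nat))
the term's type:
  Vec Nat 2


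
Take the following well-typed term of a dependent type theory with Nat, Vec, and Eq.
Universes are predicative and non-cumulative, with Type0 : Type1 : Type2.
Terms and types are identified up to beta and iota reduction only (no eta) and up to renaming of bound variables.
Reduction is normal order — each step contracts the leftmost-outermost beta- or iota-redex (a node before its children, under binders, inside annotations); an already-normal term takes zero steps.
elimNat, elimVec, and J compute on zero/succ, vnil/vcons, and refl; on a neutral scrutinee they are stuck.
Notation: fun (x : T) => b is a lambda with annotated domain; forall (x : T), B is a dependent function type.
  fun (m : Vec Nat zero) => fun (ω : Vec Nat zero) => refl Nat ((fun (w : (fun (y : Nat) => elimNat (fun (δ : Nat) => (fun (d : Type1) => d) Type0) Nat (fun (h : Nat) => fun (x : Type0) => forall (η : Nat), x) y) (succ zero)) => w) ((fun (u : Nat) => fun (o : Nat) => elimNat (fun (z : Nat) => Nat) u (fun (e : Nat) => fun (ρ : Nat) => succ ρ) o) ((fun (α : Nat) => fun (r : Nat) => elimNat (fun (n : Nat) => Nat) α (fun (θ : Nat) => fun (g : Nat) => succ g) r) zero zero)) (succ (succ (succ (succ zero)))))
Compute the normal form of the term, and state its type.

resulting normal form:
  fun (m : Vec Nat zero) => fun (ω : Vec Nat zero) => refl Nat (succ (succ (succ (succ zero))))
the term's type:
  forall (m : Vec Nat zero), forall (ω : Vec Nat zero), Eq Nat (succ (succ (succ (succ zero)))) (succ (succ (succ (succ zero))))
observation: the first redex contracted is a beta-redex; the normal form is reached in 19 normal-order steps.


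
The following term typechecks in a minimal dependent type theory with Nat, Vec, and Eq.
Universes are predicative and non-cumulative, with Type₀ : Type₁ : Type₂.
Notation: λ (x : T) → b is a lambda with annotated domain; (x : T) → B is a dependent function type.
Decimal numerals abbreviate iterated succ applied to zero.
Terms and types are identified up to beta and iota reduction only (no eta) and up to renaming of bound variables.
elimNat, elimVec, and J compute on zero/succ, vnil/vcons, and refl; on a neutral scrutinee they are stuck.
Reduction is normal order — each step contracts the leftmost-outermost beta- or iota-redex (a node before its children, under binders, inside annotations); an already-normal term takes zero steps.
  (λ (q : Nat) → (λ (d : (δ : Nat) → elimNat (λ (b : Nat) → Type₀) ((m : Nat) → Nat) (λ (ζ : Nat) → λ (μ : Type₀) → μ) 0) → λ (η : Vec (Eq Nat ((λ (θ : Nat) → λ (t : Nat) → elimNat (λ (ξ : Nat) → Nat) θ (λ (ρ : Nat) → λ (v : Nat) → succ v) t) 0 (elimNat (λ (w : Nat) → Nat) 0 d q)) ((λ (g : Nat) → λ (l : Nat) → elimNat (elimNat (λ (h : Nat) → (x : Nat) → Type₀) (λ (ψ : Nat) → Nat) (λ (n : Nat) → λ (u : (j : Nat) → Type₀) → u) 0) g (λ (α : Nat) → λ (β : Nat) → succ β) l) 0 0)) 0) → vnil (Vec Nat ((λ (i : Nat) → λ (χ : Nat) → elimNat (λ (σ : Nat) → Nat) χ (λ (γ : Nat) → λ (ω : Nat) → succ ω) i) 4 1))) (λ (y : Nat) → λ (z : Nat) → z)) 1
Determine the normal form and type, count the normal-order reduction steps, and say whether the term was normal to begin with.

resulting normal form:
  λ (q : Vec (Eq Nat 0 0) 0) → vnil (Vec Nat 5)
the term's type:
  (q : Vec (Eq Nat 0 0) 0) → Vec (Vec Nat 5) 0
normal-order step count: 27
already normal: no
first redex: a beta-redex


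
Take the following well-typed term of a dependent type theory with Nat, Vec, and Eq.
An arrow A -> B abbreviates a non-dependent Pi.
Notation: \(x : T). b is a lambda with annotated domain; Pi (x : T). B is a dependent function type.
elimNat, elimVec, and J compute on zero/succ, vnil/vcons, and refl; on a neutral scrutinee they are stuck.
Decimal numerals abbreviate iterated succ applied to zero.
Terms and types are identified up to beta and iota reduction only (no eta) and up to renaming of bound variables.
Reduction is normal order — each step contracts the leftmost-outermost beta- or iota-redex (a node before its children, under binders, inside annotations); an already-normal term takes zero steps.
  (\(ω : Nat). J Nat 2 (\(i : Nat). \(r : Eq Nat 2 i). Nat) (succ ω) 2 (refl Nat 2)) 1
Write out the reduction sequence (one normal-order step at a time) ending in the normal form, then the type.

normal-order reduction:
  (\(ω : Nat). J Nat 2 (\(i : Nat). \(r : Eq Nat 2 i). Nat) (succ ω) 2 (refl Nat 2)) 1
  ~> J Nat 2 (\(ω : Nat). \(i : Eq Nat 2 ω). Nat) 2 2 (refl Nat 2)
  ~> 2
the term's type:
  Nat


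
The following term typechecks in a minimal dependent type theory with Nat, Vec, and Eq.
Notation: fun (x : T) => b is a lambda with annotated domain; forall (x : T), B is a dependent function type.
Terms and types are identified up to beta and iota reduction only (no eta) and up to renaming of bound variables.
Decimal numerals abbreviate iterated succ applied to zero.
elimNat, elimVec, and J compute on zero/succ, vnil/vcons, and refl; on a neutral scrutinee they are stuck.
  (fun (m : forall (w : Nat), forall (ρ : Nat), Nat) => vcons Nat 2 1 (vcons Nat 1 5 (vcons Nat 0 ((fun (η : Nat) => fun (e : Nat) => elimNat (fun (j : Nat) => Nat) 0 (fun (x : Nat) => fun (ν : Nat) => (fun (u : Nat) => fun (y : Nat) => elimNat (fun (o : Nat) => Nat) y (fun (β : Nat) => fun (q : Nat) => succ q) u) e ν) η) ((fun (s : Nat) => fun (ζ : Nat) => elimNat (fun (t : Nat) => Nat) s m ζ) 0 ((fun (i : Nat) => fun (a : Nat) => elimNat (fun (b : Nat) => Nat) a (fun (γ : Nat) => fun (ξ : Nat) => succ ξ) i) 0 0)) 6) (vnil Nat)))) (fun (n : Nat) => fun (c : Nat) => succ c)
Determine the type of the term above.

inferred type:
  Vec Nat 3


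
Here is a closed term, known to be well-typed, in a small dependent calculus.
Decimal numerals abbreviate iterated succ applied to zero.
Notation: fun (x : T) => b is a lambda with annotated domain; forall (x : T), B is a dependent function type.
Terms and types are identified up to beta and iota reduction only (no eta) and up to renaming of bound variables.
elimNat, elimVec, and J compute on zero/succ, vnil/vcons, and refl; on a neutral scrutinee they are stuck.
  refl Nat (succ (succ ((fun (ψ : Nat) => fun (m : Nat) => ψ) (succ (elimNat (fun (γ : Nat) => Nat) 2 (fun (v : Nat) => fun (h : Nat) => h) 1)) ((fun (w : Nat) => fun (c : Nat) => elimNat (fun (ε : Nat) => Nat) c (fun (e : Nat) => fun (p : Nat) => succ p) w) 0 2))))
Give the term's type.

the term's type:
  Eq Nat 5 5


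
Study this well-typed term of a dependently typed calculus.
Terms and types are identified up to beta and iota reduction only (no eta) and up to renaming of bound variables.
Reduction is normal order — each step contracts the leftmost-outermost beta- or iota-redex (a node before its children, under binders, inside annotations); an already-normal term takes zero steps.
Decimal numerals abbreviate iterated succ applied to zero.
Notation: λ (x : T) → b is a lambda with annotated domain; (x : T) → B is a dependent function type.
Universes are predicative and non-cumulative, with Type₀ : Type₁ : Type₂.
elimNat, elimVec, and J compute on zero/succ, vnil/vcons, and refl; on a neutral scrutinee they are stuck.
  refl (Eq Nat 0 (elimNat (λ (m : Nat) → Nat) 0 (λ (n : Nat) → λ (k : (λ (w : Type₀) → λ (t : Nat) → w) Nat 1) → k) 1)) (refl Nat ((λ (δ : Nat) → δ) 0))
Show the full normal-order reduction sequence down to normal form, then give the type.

normal-order reduction sequence:
  refl (Eq Nat 0 (elimNat (λ (m : Nat) → Nat) 0 (λ (n : Nat) → λ (k : (λ (w : Type₀) → λ (t : Nat) → w) Nat 1) → k) 1)) (refl Nat ((λ (δ : Nat) → δ) 0))
  ~> refl (Eq Nat 0 ((λ (m : Nat) → λ (n : (λ (k : Type₀) → λ (w : Nat) → k) Nat 1) → n) 0 (elimNat (λ (t : Nat) → Nat) 0 (λ (δ : Nat) → λ (θ : (λ (l : Type₀) → λ (ν : Nat) → l) Nat 1) → θ) 0))) (refl Nat ((λ (τ : Nat) → τ) 0))
  ~> refl (Eq Nat 0 ((λ (m : (λ (n : Type₀) → λ (k : Nat) → n) Nat 1) → m) (elimNat (λ (w : Nat) → Nat) 0 (λ (t : Nat) → λ (δ : (λ (θ : Type₀) → λ (l : Nat) → θ) Nat 1) → δ) 0))) (refl Nat ((λ (ν : Nat) → ν) 0))
  ~> refl (Eq Nat 0 (elimNat (λ (m : Nat) → Nat) 0 (λ (n : Nat) → λ (k : (λ (w : Type₀) → λ (t : Nat) → w) Nat 1) → k) 0)) (refl Nat ((λ (δ : Nat) → δ) 0))
  ~> refl (Eq Nat 0 0) (refl Nat ((λ (m : Nat) → m) 0))
  ~> refl (Eq Nat 0 0) (refl Nat 0)
the term's type:
  Eq (Eq Nat 0 0) (refl Nat 0) (refl Nat 0)


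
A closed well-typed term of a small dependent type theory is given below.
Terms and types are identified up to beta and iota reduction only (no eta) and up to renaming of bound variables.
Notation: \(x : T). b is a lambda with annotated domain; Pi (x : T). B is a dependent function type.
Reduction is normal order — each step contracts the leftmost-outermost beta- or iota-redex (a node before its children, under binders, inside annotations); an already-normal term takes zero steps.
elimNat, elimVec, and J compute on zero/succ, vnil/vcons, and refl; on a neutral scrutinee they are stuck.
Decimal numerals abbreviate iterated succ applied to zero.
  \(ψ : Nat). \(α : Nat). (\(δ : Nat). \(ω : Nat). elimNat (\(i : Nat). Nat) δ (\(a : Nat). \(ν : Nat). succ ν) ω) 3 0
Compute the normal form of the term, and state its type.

reduced normal form:
  \(ψ : Nat). \(α : Nat). 3
type:
  Pi (ψ : Nat). Pi (α : Nat). Nat


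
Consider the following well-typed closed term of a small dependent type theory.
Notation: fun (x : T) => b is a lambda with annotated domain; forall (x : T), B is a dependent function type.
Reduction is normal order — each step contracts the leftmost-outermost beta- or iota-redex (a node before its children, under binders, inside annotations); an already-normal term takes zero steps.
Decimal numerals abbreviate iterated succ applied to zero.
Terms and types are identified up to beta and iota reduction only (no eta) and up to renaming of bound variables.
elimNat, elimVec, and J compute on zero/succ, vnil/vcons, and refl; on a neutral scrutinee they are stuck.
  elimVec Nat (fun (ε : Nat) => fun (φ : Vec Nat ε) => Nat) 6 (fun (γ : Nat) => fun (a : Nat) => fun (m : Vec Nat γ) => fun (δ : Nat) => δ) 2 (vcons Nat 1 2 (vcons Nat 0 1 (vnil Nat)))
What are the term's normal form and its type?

reduced normal form:
  6
the term's type:
  Nat
observation: the term reaches its normal form after 11 normal-order steps.


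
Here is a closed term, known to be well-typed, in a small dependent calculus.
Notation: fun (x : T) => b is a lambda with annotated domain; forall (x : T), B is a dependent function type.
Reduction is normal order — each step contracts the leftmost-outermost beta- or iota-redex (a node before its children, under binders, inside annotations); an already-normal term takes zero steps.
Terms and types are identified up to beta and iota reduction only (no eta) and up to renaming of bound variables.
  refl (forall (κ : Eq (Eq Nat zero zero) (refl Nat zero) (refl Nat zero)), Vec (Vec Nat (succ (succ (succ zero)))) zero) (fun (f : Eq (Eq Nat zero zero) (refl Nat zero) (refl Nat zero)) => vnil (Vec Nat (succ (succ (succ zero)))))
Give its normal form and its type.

reduced normal form:
  refl (forall (κ : Eq (Eq Nat zero zero) (refl Nat zero) (refl Nat zero)), Vec (Vec Nat (succ (succ (succ zero)))) zero) (fun (f : Eq (Eq Nat zero zero) (refl Nat zero) (refl Nat zero)) => vnil (Vec Nat (succ (succ (succ zero)))))
inferred type:
  Eq (forall (κ : Eq (Eq Nat zero zero) (refl Nat zero) (refl Nat zero)), Vec (Vec Nat (succ (succ (succ zero)))) zero) (fun (f : Eq (Eq Nat zero zero) (refl Nat zero) (refl Nat zero)) => vnil (Vec Nat (succ (succ (succ zero))))) (fun (β : Eq (Eq Nat zero zero) (refl Nat zero) (refl Nat zero)) => vnil (Vec Nat (succ (succ (succ zero)))))


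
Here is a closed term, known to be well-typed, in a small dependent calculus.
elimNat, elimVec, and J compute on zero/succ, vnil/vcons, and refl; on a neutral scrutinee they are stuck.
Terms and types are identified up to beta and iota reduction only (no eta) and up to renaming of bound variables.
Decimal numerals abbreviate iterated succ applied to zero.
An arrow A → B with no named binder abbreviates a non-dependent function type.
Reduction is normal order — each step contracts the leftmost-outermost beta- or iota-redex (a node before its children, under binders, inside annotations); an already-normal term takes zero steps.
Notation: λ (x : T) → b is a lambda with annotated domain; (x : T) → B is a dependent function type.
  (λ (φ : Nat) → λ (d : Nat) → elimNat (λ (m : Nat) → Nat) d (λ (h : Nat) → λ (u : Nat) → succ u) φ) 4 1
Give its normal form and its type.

resulting normal form:
  5
the term's type:
  Nat


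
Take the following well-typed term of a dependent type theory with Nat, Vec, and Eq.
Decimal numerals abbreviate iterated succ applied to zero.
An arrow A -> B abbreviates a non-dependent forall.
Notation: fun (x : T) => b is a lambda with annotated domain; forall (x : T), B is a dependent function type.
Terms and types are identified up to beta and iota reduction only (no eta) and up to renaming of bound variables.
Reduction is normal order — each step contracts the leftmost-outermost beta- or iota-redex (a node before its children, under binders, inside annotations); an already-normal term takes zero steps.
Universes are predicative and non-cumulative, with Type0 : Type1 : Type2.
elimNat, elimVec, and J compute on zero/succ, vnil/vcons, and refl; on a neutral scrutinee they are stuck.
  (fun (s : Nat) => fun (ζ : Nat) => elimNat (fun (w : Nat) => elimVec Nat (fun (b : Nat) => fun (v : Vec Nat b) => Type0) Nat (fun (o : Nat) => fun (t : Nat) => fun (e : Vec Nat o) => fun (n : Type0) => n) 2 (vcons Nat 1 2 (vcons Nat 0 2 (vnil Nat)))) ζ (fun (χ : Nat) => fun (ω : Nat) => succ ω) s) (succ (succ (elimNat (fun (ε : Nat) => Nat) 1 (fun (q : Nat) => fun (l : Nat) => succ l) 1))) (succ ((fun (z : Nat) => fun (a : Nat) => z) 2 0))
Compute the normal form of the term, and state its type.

reduced normal form:
  7
inferred type:
  Nat


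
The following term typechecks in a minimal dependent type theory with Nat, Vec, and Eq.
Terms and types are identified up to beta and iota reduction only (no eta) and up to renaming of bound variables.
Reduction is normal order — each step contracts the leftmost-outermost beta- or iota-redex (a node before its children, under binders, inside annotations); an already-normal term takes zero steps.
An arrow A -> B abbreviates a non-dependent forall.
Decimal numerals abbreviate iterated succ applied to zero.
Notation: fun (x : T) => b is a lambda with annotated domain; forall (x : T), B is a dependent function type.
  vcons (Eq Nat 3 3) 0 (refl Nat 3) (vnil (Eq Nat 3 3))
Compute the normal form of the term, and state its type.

normal form:
  vcons (Eq Nat 3 3) 0 (refl Nat 3) (vnil (Eq Nat 3 3))
inferred type:
  Vec (Eq Nat 3 3) 1


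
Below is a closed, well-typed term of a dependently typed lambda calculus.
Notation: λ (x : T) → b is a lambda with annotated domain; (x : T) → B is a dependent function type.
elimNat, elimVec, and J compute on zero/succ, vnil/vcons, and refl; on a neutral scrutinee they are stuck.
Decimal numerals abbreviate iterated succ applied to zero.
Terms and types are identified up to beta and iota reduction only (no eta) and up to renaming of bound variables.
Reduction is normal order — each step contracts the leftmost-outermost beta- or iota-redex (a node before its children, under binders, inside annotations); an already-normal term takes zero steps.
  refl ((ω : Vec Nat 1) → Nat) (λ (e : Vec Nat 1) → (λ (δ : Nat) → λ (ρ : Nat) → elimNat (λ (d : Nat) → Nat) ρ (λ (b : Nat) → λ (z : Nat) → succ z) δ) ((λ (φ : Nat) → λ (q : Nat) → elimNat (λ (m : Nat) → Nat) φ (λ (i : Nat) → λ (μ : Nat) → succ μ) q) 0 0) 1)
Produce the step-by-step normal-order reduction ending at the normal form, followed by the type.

normal-order reduction:
  refl ((ω : Vec Nat 1) → Nat) (λ (e : Vec Nat 1) → (λ (δ : Nat) → λ (ρ : Nat) → elimNat (λ (d : Nat) → Nat) ρ (λ (b : Nat) → λ (z : Nat) → succ z) δ) ((λ (φ : Nat) → λ (q : Nat) → elimNat (λ (m : Nat) → Nat) φ (λ (i : Nat) → λ (μ : Nat) → succ μ) q) 0 0) 1)
  ~> refl ((ω : Vec Nat 1) → Nat) (λ (e : Vec Nat 1) → (λ (δ : Nat) → elimNat (λ (ρ : Nat) → Nat) δ (λ (d : Nat) → λ (b : Nat) → succ b) ((λ (z : Nat) → λ (φ : Nat) → elimNat (λ (q : Nat) → Nat) z (λ (m : Nat) → λ (i : Nat) → succ i) φ) 0 0)) 1)
  ~> refl ((ω : Vec Nat 1) → Nat) (λ (e : Vec Nat 1) → elimNat (λ (δ : Nat) → Nat) 1 (λ (ρ : Nat) → λ (d : Nat) → succ d) ((λ (b : Nat) → λ (z : Nat) → elimNat (λ (φ : Nat) → Nat) b (λ (q : Nat) → λ (m : Nat) → succ m) z) 0 0))
  ~> refl ((ω : Vec Nat 1) → Nat) (λ (e : Vec Nat 1) → elimNat (λ (δ : Nat) → Nat) 1 (λ (ρ : Nat) → λ (d : Nat) → succ d) ((λ (b : Nat) → elimNat (λ (z : Nat) → Nat) 0 (λ (φ : Nat) → λ (q : Nat) → succ q) b) 0))
  ~> refl ((ω : Vec Nat 1) → Nat) (λ (e : Vec Nat 1) → elimNat (λ (δ : Nat) → Nat) 1 (λ (ρ : Nat) → λ (d : Nat) → succ d) (elimNat (λ (b : Nat) → Nat) 0 (λ (z : Nat) → λ (φ : Nat) → succ φ) 0))
  ~> refl ((ω : Vec Nat 1) → Nat) (λ (e : Vec Nat 1) → elimNat (λ (δ : Nat) → Nat) 1 (λ (ρ : Nat) → λ (d : Nat) → succ d) 0)
  ~> refl ((ω : Vec Nat 1) → Nat) (λ (e : Vec Nat 1) → 1)
inferred type:
  Eq ((ω : Vec Nat 1) → Nat) (λ (e : Vec Nat 1) → 1) (λ (δ : Vec Nat 1) → 1)


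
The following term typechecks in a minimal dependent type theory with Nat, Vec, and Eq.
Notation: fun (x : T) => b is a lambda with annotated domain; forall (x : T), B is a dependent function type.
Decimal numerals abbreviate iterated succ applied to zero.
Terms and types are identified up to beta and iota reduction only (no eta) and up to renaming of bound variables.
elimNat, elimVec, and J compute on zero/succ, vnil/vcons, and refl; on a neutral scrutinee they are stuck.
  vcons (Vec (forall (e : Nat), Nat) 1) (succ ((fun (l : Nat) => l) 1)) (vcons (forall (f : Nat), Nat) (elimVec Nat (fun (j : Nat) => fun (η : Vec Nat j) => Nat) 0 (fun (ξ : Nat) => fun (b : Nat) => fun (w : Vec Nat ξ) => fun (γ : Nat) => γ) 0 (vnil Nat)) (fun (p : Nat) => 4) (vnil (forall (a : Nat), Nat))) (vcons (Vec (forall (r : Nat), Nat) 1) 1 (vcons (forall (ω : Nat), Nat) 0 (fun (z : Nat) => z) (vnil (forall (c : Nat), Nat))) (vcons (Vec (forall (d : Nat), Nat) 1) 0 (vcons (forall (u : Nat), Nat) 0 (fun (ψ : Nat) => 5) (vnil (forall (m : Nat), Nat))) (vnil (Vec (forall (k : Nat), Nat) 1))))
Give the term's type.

type:
  Vec (Vec (forall (e : Nat), Nat) 1) 3


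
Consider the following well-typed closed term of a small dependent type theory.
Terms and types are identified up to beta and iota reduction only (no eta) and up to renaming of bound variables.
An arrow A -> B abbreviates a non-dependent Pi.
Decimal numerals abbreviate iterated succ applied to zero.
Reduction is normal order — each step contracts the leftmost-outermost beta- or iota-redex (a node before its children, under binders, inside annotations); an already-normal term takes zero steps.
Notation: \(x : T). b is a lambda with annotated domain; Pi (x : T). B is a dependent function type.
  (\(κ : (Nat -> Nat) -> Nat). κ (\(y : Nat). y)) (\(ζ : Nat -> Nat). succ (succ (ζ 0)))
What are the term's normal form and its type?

resulting normal form:
  2
type:
  Nat
observation: normalization takes exactly 3 steps under the normal-order strategy.


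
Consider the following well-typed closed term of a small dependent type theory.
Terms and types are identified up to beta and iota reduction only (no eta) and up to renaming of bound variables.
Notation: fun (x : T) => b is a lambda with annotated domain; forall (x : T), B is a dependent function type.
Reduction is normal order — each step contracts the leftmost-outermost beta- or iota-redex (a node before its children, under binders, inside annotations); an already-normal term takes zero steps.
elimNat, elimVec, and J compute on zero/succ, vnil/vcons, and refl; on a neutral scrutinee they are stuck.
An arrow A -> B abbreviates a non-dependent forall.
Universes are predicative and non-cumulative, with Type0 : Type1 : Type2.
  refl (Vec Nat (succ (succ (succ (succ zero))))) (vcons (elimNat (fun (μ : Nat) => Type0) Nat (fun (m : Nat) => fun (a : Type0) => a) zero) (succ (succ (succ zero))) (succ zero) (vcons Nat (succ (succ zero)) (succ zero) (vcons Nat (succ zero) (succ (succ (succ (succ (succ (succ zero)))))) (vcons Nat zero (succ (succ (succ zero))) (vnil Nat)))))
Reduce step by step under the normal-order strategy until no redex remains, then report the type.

reduction (normal order):
  refl (Vec Nat (succ (succ (succ (succ zero))))) (vcons (elimNat (fun (μ : Nat) => Type0) Nat (fun (m : Nat) => fun (a : Type0) => a) zero) (succ (succ (succ zero))) (succ zero) (vcons Nat (succ (succ zero)) (succ zero) (vcons Nat (succ zero) (succ (succ (succ (succ (succ (succ zero)))))) (vcons Nat zero (succ (succ (succ zero))) (vnil Nat)))))
  ~> refl (Vec Nat (succ (succ (succ (succ zero))))) (vcons Nat (succ (succ (succ zero))) (succ zero) (vcons Nat (succ (succ zero)) (succ zero) (vcons Nat (succ zero) (succ (succ (succ (succ (succ (succ zero)))))) (vcons Nat zero (succ (succ (succ zero))) (vnil Nat)))))
inferred type:
  Eq (Vec Nat (succ (succ (succ (succ zero))))) (vcons Nat (succ (succ (succ zero))) (succ zero) (vcons Nat (succ (succ zero)) (succ zero) (vcons Nat (succ zero) (succ (succ (succ (succ (succ (succ zero)))))) (vcons Nat zero (succ (succ (succ zero))) (vnil Nat))))) (vcons Nat (succ (succ (succ zero))) (succ zero) (vcons Nat (succ (succ zero)) (succ zero) (vcons Nat (succ zero) (succ (succ (succ (succ (succ (succ zero)))))) (vcons Nat zero (succ (succ (succ zero))) (vnil Nat)))))


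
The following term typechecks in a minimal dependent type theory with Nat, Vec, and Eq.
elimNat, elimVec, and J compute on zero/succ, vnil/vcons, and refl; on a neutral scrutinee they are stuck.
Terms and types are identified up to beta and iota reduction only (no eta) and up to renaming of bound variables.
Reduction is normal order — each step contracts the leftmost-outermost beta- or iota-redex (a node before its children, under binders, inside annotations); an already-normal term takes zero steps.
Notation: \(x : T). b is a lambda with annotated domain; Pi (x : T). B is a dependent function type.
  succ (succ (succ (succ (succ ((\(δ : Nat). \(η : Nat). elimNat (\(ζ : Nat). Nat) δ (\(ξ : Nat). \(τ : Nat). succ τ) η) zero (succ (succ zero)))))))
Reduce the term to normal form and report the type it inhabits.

reduced normal form:
  succ (succ (succ (succ (succ (succ (succ zero))))))
inferred type:
  Nat


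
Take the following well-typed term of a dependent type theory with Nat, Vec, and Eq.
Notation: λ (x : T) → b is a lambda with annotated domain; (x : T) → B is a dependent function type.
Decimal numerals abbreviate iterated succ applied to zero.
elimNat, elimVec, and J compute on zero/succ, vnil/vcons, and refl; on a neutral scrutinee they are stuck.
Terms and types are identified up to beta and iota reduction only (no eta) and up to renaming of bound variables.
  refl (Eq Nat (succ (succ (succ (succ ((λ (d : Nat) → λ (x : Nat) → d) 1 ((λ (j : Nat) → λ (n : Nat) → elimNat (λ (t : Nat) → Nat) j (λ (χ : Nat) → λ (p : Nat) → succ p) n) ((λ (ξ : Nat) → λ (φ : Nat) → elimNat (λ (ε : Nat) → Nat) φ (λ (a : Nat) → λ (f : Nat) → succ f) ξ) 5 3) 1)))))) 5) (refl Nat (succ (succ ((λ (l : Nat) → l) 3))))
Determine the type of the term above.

the term's type:
  Eq (Eq Nat 5 5) (refl Nat 5) (refl Nat 5)


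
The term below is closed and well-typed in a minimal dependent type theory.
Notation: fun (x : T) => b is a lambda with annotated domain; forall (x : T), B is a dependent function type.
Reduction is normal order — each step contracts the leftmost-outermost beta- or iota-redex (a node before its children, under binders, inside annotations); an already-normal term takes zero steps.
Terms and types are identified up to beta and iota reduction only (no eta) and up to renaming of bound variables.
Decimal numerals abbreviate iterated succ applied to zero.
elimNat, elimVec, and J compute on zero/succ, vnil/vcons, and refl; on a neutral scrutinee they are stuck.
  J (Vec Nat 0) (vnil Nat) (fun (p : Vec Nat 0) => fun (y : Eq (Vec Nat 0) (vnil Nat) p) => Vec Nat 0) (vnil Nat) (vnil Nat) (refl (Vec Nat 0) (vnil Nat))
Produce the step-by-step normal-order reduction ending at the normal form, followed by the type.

normal-order reduction:
  J (Vec Nat 0) (vnil Nat) (fun (p : Vec Nat 0) => fun (y : Eq (Vec Nat 0) (vnil Nat) p) => Vec Nat 0) (vnil Nat) (vnil Nat) (refl (Vec Nat 0) (vnil Nat))
  ~> vnil Nat
inferred type:
  Vec Nat 0


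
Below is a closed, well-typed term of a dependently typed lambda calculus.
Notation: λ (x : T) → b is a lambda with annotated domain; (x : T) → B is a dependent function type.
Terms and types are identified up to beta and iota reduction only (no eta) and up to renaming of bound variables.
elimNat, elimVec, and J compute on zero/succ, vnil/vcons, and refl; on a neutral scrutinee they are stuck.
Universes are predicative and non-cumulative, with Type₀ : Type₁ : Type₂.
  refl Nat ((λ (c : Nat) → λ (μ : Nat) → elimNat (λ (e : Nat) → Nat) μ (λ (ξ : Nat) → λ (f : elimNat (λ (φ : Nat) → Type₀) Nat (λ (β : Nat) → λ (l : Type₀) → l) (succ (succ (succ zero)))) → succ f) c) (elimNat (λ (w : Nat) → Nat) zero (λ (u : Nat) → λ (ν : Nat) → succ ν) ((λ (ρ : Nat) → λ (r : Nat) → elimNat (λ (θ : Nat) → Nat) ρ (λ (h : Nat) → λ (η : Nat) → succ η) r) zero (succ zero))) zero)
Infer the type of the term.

type:
  Eq Nat (succ zero) (succ zero)


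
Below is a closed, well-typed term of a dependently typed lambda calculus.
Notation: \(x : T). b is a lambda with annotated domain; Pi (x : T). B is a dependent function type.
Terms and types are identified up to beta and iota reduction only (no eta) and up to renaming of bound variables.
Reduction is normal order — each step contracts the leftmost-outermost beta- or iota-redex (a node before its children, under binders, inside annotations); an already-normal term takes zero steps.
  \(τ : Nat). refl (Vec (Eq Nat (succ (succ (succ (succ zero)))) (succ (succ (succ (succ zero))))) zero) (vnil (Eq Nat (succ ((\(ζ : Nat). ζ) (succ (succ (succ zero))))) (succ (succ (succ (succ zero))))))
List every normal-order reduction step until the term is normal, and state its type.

normal-order reduction sequence:
  \(τ : Nat). refl (Vec (Eq Nat (succ (succ (succ (succ zero)))) (succ (succ (succ (succ zero))))) zero) (vnil (Eq Nat (succ ((\(ζ : Nat). ζ) (succ (succ (succ zero))))) (succ (succ (succ (succ zero))))))
  ~> \(τ : Nat). refl (Vec (Eq Nat (succ (succ (succ (succ zero)))) (succ (succ (succ (succ zero))))) zero) (vnil (Eq Nat (succ (succ (succ (succ zero)))) (succ (succ (succ (succ zero))))))
inferred type:
  Pi (τ : Nat). Eq (Vec (Eq Nat (succ (succ (succ (succ zero)))) (succ (succ (succ (succ zero))))) zero) (vnil (Eq Nat (succ (succ (succ (succ zero)))) (succ (succ (succ (succ zero)))))) (vnil (Eq Nat (succ (succ (succ (succ zero)))) (succ (succ (succ (succ zero))))))


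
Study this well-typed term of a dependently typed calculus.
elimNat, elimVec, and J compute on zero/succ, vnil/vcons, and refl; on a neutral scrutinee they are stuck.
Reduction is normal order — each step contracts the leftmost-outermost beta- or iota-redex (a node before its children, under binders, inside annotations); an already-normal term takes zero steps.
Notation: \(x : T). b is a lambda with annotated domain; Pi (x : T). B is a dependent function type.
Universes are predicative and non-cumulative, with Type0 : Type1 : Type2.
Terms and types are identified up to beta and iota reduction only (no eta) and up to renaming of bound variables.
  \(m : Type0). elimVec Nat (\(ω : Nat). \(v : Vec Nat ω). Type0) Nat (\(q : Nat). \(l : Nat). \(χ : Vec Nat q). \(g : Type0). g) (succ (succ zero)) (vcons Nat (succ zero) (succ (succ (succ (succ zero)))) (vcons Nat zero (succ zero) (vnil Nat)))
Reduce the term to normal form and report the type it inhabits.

reduced normal form:
  \(m : Type0). Nat
the term's type:
  Pi (m : Type0). Type0


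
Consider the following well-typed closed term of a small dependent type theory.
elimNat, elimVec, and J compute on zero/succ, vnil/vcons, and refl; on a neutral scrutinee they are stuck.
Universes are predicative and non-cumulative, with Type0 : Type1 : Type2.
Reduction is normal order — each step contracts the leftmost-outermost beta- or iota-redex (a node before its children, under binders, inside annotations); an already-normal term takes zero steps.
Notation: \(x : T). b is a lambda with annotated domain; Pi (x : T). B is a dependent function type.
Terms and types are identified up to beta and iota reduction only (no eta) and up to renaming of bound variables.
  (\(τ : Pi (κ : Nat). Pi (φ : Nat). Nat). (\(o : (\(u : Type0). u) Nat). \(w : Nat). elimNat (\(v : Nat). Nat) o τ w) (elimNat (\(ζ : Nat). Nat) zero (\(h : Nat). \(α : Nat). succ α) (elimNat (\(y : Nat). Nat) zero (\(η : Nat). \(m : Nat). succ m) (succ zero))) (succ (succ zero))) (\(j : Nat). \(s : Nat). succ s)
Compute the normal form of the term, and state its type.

reduced normal form:
  succ (succ (succ zero))
type:
  Nat
observation: 18 normal-order steps separate the term from its normal form.


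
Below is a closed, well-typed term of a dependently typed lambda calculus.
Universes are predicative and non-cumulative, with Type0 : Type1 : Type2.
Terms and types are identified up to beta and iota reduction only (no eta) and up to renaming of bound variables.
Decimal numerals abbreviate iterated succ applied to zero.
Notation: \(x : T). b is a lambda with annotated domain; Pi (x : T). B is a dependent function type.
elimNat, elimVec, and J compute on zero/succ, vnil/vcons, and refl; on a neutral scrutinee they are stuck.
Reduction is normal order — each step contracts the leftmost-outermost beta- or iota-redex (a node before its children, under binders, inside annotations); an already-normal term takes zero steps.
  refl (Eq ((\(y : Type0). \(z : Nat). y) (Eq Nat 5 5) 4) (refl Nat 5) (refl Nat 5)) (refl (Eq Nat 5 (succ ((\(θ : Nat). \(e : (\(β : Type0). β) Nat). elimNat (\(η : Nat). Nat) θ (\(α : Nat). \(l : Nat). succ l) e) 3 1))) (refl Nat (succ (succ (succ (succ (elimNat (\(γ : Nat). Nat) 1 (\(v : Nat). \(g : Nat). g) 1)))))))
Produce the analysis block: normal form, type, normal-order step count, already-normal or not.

normal form:
  refl (Eq (Eq Nat 5 5) (refl Nat 5) (refl Nat 5)) (refl (Eq Nat 5 5) (refl Nat 5))
the term's type:
  Eq (Eq (Eq Nat 5 5) (refl Nat 5) (refl Nat 5)) (refl (Eq Nat 5 5) (refl Nat 5)) (refl (Eq Nat 5 5) (refl Nat 5))
steps to reach normal form (normal order): 12
started in normal form: no
first redex: a beta-redex


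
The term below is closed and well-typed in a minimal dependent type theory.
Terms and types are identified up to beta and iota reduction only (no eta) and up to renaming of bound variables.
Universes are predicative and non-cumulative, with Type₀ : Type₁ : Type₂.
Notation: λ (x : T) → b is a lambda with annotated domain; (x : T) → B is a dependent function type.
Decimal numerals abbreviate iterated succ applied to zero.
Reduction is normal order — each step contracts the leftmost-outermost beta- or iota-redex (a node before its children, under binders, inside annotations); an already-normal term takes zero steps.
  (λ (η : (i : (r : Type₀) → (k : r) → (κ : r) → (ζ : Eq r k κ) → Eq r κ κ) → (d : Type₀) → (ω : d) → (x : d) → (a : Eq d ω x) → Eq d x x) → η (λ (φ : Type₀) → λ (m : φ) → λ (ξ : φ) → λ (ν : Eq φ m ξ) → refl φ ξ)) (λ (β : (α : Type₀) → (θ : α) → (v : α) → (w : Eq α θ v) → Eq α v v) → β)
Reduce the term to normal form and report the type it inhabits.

reduced normal form:
  λ (η : Type₀) → λ (i : η) → λ (r : η) → λ (k : Eq η i r) → refl η r
inferred type:
  (η : Type₀) → (i : η) → (r : η) → (k : Eq η i r) → Eq η r r
observation: normalization takes exactly 2 steps under the normal-order strategy.


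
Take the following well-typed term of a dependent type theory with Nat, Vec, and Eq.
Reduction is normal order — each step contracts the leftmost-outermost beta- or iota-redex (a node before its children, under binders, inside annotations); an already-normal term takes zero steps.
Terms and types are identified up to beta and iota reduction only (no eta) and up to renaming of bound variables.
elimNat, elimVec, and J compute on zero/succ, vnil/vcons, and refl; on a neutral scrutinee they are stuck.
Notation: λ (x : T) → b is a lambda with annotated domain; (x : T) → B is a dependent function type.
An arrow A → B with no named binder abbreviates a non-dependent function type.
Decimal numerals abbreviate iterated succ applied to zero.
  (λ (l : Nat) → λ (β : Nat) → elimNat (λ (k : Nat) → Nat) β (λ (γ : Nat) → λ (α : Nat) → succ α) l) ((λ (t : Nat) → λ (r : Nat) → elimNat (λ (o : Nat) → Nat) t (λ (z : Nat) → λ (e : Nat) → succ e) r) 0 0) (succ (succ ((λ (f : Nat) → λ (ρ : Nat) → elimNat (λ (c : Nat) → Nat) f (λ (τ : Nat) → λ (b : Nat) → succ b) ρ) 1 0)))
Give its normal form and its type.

resulting normal form:
  3
type:
  Nat


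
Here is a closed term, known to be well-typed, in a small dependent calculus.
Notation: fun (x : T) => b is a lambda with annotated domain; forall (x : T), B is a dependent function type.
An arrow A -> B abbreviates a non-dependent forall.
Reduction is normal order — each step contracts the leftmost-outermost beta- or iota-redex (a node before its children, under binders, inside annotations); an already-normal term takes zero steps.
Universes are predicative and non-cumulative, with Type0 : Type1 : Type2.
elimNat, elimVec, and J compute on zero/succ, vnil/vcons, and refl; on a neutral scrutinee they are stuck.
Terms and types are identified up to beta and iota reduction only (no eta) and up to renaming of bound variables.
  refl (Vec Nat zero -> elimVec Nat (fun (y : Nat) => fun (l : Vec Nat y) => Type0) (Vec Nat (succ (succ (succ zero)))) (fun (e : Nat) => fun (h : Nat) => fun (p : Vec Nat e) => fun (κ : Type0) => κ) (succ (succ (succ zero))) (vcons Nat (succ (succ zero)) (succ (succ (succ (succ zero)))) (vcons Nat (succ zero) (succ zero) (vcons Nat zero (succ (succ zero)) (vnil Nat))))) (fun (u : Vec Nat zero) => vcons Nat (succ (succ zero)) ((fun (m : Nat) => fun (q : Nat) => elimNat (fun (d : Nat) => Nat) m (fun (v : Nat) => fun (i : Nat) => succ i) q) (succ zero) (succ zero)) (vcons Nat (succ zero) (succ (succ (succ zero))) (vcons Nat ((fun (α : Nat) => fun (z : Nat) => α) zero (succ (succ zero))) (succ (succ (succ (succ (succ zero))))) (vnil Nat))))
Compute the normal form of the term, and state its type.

resulting normal form:
  refl (Vec Nat zero -> Vec Nat (succ (succ (succ zero)))) (fun (y : Vec Nat zero) => vcons Nat (succ (succ zero)) (succ (succ zero)) (vcons Nat (succ zero) (succ (succ (succ zero))) (vcons Nat zero (succ (succ (succ (succ (succ zero))))) (vnil Nat))))
inferred type:
  Eq (Vec Nat zero -> Vec Nat (succ (succ (succ zero)))) (fun (y : Vec Nat zero) => vcons Nat (succ (succ zero)) (succ (succ zero)) (vcons Nat (succ zero) (succ (succ (succ zero))) (vcons Nat zero (succ (succ (succ (succ (succ zero))))) (vnil Nat)))) (fun (l : Vec Nat zero) => vcons Nat (succ (succ zero)) (succ (succ zero)) (vcons Nat (succ zero) (succ (succ (succ zero))) (vcons Nat zero (succ (succ (succ (succ (succ zero))))) (vnil Nat))))
observation: 24 normal-order steps separate the term from its normal form.


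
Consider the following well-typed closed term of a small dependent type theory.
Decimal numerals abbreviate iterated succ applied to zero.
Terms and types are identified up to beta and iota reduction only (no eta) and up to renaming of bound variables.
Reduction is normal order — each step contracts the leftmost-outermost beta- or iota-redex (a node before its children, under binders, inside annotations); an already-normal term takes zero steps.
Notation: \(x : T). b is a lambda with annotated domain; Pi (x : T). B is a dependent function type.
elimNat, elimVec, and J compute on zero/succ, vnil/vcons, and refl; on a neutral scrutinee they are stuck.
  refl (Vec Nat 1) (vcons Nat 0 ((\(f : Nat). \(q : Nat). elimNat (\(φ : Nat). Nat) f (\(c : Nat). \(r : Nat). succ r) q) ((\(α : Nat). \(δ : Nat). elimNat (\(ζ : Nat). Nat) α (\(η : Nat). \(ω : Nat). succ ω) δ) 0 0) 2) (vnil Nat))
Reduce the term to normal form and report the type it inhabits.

normal form:
  refl (Vec Nat 1) (vcons Nat 0 2 (vnil Nat))
the term's type:
  Eq (Vec Nat 1) (vcons Nat 0 2 (vnil Nat)) (vcons Nat 0 2 (vnil Nat))
observation: 12 normal-order steps separate the term from its normal form.
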